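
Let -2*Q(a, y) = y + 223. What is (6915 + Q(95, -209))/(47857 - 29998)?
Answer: 6908/17859 ≈ 0.38681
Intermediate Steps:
Q(a, y) = -223/2 - y/2 (Q(a, y) = -(y + 223)/2 = -(223 + y)/2 = -223/2 - y/2)
(6915 + Q(95, -209))/(47857 - 29998) = (6915 + (-223/2 - ½*(-209)))/(47857 - 29998) = (6915 + (-223/2 + 209/2))/17859 = (6915 - 7)*(1/17859) = 6908*(1/17859) = 6908/17859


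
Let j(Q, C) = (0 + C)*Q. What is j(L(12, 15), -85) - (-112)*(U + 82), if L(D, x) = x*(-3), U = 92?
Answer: 23313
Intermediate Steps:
L(D, x) = -3*x
j(Q, C) = C*Q
j(L(12, 15), -85) - (-112)*(U + 82) = -(-255)*15 - (-112)*(92 + 82) = -85*(-45) - (-112)*174 = 3825 - 1*(-19488) = 3825 + 19488 = 23313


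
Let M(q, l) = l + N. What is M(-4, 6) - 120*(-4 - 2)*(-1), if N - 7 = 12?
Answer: -695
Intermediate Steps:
N = 19 (N = 7 + 12 = 19)
M(q, l) = 19 + l (M(q, l) = l + 19 = 19 + l)
M(-4, 6) - 120*(-4 - 2)*(-1) = (19 + 6) - 120*(-4 - 2)*(-1) = 25 - (-720)*(-1) = 25 - 120*6 = 25 - 720 = -695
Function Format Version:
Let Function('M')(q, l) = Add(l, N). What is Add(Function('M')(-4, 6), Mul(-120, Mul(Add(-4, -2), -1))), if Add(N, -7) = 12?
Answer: -695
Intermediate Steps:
N = 19 (N = Add(7, 12) = 19)
Function('M')(q, l) = Add(19, l) (Function('M')(q, l) = Add(l, 19) = Add(19, l))
Add(Function('M')(-4, 6), Mul(-120, Mul(Add(-4, -2), -1))) = Add(Add(19, 6), Mul(-120, Mul(Add(-4, -2), -1))) = Add(25, Mul(-120, Mul(-6, -1))) = Add(25, Mul(-120, 6)) = Add(25, -720) = -695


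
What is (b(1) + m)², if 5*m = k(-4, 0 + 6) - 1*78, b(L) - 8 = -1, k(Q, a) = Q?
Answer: 2209/25 ≈ 88.360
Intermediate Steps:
b(L) = 7 (b(L) = 8 - 1 = 7)
m = -82/5 (m = (-4 - 1*78)/5 = (-4 - 78)/5 = (⅕)*(-82) = -82/5 ≈ -16.400)
(b(1) + m)² = (7 - 82/5)² = (-47/5)² = 2209/25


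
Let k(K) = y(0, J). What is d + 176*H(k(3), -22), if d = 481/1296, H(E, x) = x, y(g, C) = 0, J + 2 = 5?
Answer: -5017631/1296 ≈ -3871.6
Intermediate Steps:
J = 3 (J = -2 + 5 = 3)
k(K) = 0
d = 481/1296 (d = 481*(1/1296) = 481/1296 ≈ 0.37114)
d + 176*H(k(3), -22) = 481/1296 + 176*(-22) = 481/1296 - 3872 = -5017631/1296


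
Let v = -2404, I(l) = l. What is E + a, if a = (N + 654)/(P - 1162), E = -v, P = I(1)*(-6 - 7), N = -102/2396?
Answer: 3383207159/1407650 ≈ 2403.4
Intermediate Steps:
N = -51/1198 (N = -102*1/2396 = -51/1198 ≈ -0.042571)
P = -13 (P = 1*(-6 - 7) = 1*(-13) = -13)
E = 2404 (E = -1*(-2404) = 2404)
a = -783441/1407650 (a = (-51/1198 + 654)/(-13 - 1162) = (783441/1198)/(-1175) = (783441/1198)*(-1/1175) = -783441/1407650 ≈ -0.55656)
E + a = 2404 - 783441/1407650 = 3383207159/1407650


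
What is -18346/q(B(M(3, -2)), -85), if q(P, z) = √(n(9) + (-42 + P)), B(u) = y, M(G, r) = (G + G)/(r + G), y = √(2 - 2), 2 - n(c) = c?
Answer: 18346*I/7 ≈ 2620.9*I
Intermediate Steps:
n(c) = 2 - c
y = 0 (y = √0 = 0)
M(G, r) = 2*G/(G + r) (M(G, r) = (2*G)/(G + r) = 2*G/(G + r))
B(u) = 0
q(P, z) = √(-49 + P) (q(P, z) = √((2 - 1*9) + (-42 + P)) = √((2 - 9) + (-42 + P)) = √(-7 + (-42 + P)) = √(-49 + P))
-18346/q(B(M(3, -2)), -85) = -18346/√(-49 + 0) = -18346*(-I/7) = -(-18346)*I/7 = 18346*I/7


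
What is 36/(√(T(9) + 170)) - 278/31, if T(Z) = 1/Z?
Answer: -278/31 + 108*√1531/1531 ≈ -6.2076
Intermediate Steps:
36/(√(T(9) + 170)) - 278/31 = 36/(√(1/9 + 170)) - 278/31 = 36/(√(⅑ + 170)) - 278*1/31 = 36/(√(1531/9)) - 278/31 = 36/((√1531/3)) - 278/31 = 36*(3*√1531/1531) - 278/31 = 108*√1531/1531 - 278/31 = -278/31 + 108*√1531/1531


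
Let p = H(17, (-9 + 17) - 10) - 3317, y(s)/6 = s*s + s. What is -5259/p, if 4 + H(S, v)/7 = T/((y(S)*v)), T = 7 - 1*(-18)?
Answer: 19311048/12283015 ≈ 1.5722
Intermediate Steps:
T = 25 (T = 7 + 18 = 25)
y(s) = 6*s + 6*s² (y(s) = 6*(s*s + s) = 6*(s² + s) = 6*(s + s²) = 6*s + 6*s²)
H(S, v) = -28 + 175/(6*S*v*(1 + S)) (H(S, v) = -28 + 7*(25/(((6*S*(1 + S))*v))) = -28 + 7*(25/((6*S*v*(1 + S)))) = -28 + 7*(25*(1/(6*S*v*(1 + S)))) = -28 + 7*(25/(6*S*v*(1 + S))) = -28 + 175/(6*S*v*(1 + S)))
p = -12283015/3672 (p = (7/6)*(25 - 24*17*((-9 + 17) - 10)*(1 + 17))/(17*((-9 + 17) - 10)*(1 + 17)) - 3317 = (7/6)*(1/17)*(25 - 24*17*(8 - 10)*18)/((8 - 10)*18) - 3317 = (7/6)*(1/17)*(1/18)*(25 - 24*17*(-2)*18)/(-2) - 3317 = (7/6)*(1/17)*(-½)*(1/18)*(25 + 14688) - 3317 = (7/6)*(1/17)*(-½)*(1/18)*14713 - 3317 = -102991/3672 - 3317 = -12283015/3672 ≈ -3345.0)
-5259/p = -5259/(-12283015/3672) = -5259*(-3672/12283015) = 19311048/12283015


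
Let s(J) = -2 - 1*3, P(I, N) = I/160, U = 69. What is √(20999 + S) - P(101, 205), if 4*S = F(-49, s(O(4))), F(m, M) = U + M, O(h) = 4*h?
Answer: -101/160 + 3*√2335 ≈ 144.33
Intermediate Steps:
P(I, N) = I/160 (P(I, N) = I*(1/160) = I/160)
s(J) = -5 (s(J) = -2 - 3 = -5)
F(m, M) = 69 + M
S = 16 (S = (69 - 5)/4 = (¼)*64 = 16)
√(20999 + S) - P(101, 205) = √(20999 + 16) - 101/160 = √21015 - 1*101/160 = 3*√2335 - 101/160 = -101/160 + 3*√2335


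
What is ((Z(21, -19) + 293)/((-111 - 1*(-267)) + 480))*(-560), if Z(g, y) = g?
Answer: -43960/159 ≈ -276.48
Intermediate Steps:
((Z(21, -19) + 293)/((-111 - 1*(-267)) + 480))*(-560) = ((21 + 293)/((-111 - 1*(-267)) + 480))*(-560) = (314/((-111 + 267) + 480))*(-560) = (314/(156 + 480))*(-560) = (314/636)*(-560) = (314*(1/636))*(-560) = (157/318)*(-560) = -43960/159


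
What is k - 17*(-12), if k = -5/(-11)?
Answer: 2249/11 ≈ 204.45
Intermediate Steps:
k = 5/11 (k = -5*(-1/11) = 5/11 ≈ 0.45455)
k - 17*(-12) = 5/11 - 17*(-12) = 5/11 + 204 = 2249/11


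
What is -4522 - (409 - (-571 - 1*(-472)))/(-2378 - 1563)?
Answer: -17820694/3941 ≈ -4521.9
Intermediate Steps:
-4522 - (409 - (-571 - 1*(-472)))/(-2378 - 1563) = -4522 - (409 - (-571 + 472))/(-3941) = -4522 - (409 - 1*(-99))*(-1)/3941 = -4522 - (409 + 99)*(-1)/3941 = -4522 - 508*(-1)/3941 = -4522 - 1*(-508/3941) = -4522 + 508/3941 = -17820694/3941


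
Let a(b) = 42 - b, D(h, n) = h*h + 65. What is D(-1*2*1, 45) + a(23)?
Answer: 88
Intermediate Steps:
D(h, n) = 65 + h² (D(h, n) = h² + 65 = 65 + h²)
D(-1*2*1, 45) + a(23) = (65 + (-1*2*1)²) + (42 - 1*23) = (65 + (-2*1)²) + (42 - 23) = (65 + (-2)²) + 19 = (65 + 4) + 19 = 69 + 19 = 88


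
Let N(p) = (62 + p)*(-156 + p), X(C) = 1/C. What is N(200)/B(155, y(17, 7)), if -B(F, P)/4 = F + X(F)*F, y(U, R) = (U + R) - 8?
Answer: -1441/78 ≈ -18.474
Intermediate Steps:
y(U, R) = -8 + R + U (y(U, R) = (R + U) - 8 = -8 + R + U)
B(F, P) = -4 - 4*F (B(F, P) = -4*(F + F/F) = -4*(F + 1) = -4*(1 + F) = -4 - 4*F)
N(p) = (-156 + p)*(62 + p)
N(200)/B(155, y(17, 7)) = (-9672 + 200² - 94*200)/(-4 - 4*155) = (-9672 + 40000 - 18800)/(-4 - 620) = 11528/(-624) = 11528*(-1/624) = -1441/78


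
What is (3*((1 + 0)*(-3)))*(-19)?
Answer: 171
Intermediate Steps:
(3*((1 + 0)*(-3)))*(-19) = (3*(1*(-3)))*(-19) = (3*(-3))*(-19) = -9*(-19) = 171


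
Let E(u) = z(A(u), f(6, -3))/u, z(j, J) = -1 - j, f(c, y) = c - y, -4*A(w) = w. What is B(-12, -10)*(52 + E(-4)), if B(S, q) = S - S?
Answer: 0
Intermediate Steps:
A(w) = -w/4
B(S, q) = 0
E(u) = (-1 + u/4)/u (E(u) = (-1 - (-1)*u/4)/u = (-1 + u/4)/u)
B(-12, -10)*(52 + E(-4)) = 0*(52 + (1/4)*(-4 - 4)/(-4)) = 0*(52 + (1/4)*(-1/4)*(-8)) = 0*(52 + 1/2) = 0*(105/2) = 0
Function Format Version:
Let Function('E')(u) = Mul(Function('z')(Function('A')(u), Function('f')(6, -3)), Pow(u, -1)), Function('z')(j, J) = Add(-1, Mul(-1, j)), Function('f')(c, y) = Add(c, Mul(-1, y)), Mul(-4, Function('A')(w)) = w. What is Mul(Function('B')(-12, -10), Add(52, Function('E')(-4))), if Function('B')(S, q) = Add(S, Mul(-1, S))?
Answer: 0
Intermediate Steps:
Function('A')(w) = Mul(Rational(-1, 4), w)
Function('B')(S, q) = 0
Function('E')(u) = Mul(Pow(u, -1), Add(-1, Mul(Rational(1, 4), u))) (Function('E')(u) = Mul(Add(-1, Mul(-1, Mul(Rational(-1, 4), u))), Pow(u, -1)) = Mul(Add(-1, Mul(Rational(1, 4), u)), Pow(u, -1)) = Mul(Pow(u, -1), Add(-1, Mul(Rational(1, 4), u))))
Mul(Function('B')(-12, -10), Add(52, Function('E')(-4))) = Mul(0, Add(52, Mul(Rational(1, 4), Pow(-4, -1), Add(-4, -4)))) = Mul(0, Add(52, Mul(Rational(1, 4), Rational(-1, 4), -8))) = Mul(0, Add(52, Rational(1, 2))) = Mul(0, Rational(105, 2)) = 0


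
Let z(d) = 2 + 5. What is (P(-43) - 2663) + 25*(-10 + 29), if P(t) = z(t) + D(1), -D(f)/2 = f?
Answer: -2183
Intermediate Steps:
D(f) = -2*f
z(d) = 7
P(t) = 5 (P(t) = 7 - 2*1 = 7 - 2 = 5)
(P(-43) - 2663) + 25*(-10 + 29) = (5 - 2663) + 25*(-10 + 29) = -2658 + 25*19 = -2658 + 475 = -2183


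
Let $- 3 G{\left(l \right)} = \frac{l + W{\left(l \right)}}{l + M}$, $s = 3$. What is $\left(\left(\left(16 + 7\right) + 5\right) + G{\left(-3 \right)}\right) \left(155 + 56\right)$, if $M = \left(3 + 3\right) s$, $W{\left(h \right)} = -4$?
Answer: $\frac{267337}{45} \approx 5940.8$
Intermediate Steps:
$M = 18$ ($M = \left(3 + 3\right) 3 = 6 \cdot 3 = 18$)
$G{\left(l \right)} = - \frac{-4 + l}{3 \left(18 + l\right)}$ ($G{\left(l \right)} = - \frac{\left(l - 4\right) \frac{1}{l + 18}}{3} = - \frac{\left(-4 + l\right) \frac{1}{18 + l}}{3} = - \frac{\frac{1}{18 + l} \left(-4 + l\right)}{3} = - \frac{-4 + l}{3 \left(18 + l\right)}$)
$\left(\left(\left(16 + 7\right) + 5\right) + G{\left(-3 \right)}\right) \left(155 + 56\right) = \left(\left(\left(16 + 7\right) + 5\right) + \frac{4 - -3}{3 \left(18 - 3\right)}\right) \left(155 + 56\right) = \left(\left(23 + 5\right) + \frac{4 + 3}{3 \cdot 15}\right) 211 = \left(28 + \frac{1}{3} \cdot \frac{1}{15} \cdot 7\right) 211 = \left(28 + \frac{7}{45}\right) 211 = \frac{1267}{45} \cdot 211 = \frac{267337}{45}$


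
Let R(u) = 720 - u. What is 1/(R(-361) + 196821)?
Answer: 1/197902 ≈ 5.0530e-6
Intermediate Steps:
1/(R(-361) + 196821) = 1/((720 - 1*(-361)) + 196821) = 1/((720 + 361) + 196821) = 1/(1081 + 196821) = 1/197902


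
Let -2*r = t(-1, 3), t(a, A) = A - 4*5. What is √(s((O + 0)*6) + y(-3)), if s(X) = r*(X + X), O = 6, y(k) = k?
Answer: √609 ≈ 24.678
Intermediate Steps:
t(a, A) = -20 + A (t(a, A) = A - 20 = -20 + A)
r = 17/2 (r = -(-20 + 3)/2 = -½*(-17) = 17/2 ≈ 8.5000)
s(X) = 17*X (s(X) = 17*(X + X)/2 = 17*(2*X)/2 = 17*X)
√(s((O + 0)*6) + y(-3)) = √(17*((6 + 0)*6) - 3) = √(17*(6*6) - 3) = √(17*36 - 3) = √(612 - 3) = √609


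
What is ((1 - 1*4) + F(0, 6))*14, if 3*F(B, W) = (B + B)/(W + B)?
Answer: -42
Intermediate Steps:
F(B, W) = 2*B/(3*(B + W)) (F(B, W) = ((B + B)/(W + B))/3 = ((2*B)/(B + W))/3 = (2*B/(B + W))/3 = 2*B/(3*(B + W)))
((1 - 1*4) + F(0, 6))*14 = ((1 - 1*4) + (⅔)*0/(0 + 6))*14 = ((1 - 4) + (⅔)*0/6)*14 = (-3 + (⅔)*0*(⅙))*14 = (-3 + 0)*14 = -3*14 = -42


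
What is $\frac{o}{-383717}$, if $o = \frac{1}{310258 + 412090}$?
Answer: $- \frac{1}{277177207516} \approx -3.6078 \cdot 10^{-12}$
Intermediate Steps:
$o = \frac{1}{722348} \approx 1.3844 \cdot 10^{-6}$
$\frac{o}{-383717} = \frac{1}{722348 \left(-383717\right)} = \frac{1}{722348} \left(- \frac{1}{383717}\right) = - \frac{1}{277177207516}$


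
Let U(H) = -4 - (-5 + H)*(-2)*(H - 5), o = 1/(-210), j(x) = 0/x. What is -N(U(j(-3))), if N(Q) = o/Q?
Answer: 1/9660 ≈ 0.00010352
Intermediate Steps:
j(x) = 0
o = -1/210 ≈ -0.0047619
U(H) = -4 - (-5 + H)*(10 - 2*H) (U(H) = -4 - (10 - 2*H)*(-5 + H) = -4 - (-5 + H)*(10 - 2*H))
N(Q) = -1/(210*Q)
-N(U(j(-3))) = -(-1)/(210*(46 - 20*0 + 2*0²)) = -(-1)/(210*(46 + 0 + 2*0)) = -(-1)/(210*(46 + 0 + 0)) = -(-1)/(210*46) = -1*(-1/9660) = 1/9660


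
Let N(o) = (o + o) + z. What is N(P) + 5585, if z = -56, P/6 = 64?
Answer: 6297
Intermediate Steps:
P = 384 (P = 6*64 = 384)
N(o) = -56 + 2*o (N(o) = (o + o) - 56 = 2*o - 56 = -56 + 2*o)
N(P) + 5585 = (-56 + 2*384) + 5585 = (-56 + 768) + 5585 = 712 + 5585 = 6297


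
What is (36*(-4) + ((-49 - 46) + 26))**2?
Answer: 45369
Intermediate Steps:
(36*(-4) + ((-49 - 46) + 26))**2 = (-144 + (-95 + 26))**2 = (-144 - 69)**2 = (-213)**2 = 45369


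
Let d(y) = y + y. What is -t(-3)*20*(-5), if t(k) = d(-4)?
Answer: -800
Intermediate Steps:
d(y) = 2*y
t(k) = -8 (t(k) = 2*(-4) = -8)
-t(-3)*20*(-5) = -(-8*20)*(-5) = -(-160)*(-5) = -1*800 = -800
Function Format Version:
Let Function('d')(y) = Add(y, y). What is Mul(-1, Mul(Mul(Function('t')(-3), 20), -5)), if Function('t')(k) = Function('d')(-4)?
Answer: -800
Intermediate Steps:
Function('d')(y) = Mul(2, y)
Function('t')(k) = -8 (Function('t')(k) = Mul(2, -4) = -8)
Mul(-1, Mul(Mul(Function('t')(-3), 20), -5)) = Mul(-1, Mul(Mul(-8, 20), -5)) = Mul(-1, Mul(-160, -5)) = Mul(-1, 800) = -800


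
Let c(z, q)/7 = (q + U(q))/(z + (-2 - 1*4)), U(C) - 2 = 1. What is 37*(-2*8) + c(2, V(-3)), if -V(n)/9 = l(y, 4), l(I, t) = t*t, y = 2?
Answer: -1381/4 ≈ -345.25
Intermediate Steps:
U(C) = 3 (U(C) = 2 + 1 = 3)
l(I, t) = t**2
V(n) = -144 (V(n) = -9*4**2 = -9*16 = -144)
c(z, q) = 7*(3 + q)/(-6 + z) (c(z, q) = 7*((q + 3)/(z + (-2 - 1*4))) = 7*((3 + q)/(z + (-2 - 4))) = 7*((3 + q)/(z - 6)) = 7*((3 + q)/(-6 + z)) = 7*(3 + q)/(-6 + z))
37*(-2*8) + c(2, V(-3)) = 37*(-2*8) + 7*(3 - 144)/(-6 + 2) = 37*(-16) + 7*(-141)/(-4) = -592 + 7*(-1/4)*(-141) = -592 + 987/4 = -1381/4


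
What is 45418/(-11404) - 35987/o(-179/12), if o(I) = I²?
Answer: -30276112925/182697782 ≈ -165.72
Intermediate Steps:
45418/(-11404) - 35987/o(-179/12) = 45418/(-11404) - 35987/((-179/12)²) = 45418*(-1/11404) - 35987/((-179*1/12)²) = -22709/5702 - 35987/((-179/12)²) = -22709/5702 - 35987/32041/144 = -22709/5702 - 35987*144/32041 = -22709/5702 - 5182128/32041 = -30276112925/182697782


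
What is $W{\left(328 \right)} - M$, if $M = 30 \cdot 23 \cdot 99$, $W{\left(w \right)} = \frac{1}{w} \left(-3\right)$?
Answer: $- \frac{22405683}{328} \approx -68310.0$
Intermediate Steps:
$W{\left(w \right)} = - \frac{3}{w}$
$M = 68310$ ($M = 690 \cdot 99 = 68310$)
$W{\left(328 \right)} - M = - \frac{3}{328} - 68310 = - \frac{22405683}{328}$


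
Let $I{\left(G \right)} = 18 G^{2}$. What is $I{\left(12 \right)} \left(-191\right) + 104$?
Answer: $-494968$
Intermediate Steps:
$I{\left(12 \right)} \left(-191\right) + 104 = 18 \cdot 12^{2} \left(-191\right) + 104 = 18 \cdot 144 \left(-191\right) + 104 = 2592 \left(-191\right) + 104 = -495072 + 104 = -494968$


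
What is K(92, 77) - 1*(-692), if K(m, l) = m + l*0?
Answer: 784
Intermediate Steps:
K(m, l) = m (K(m, l) = m + 0 = m)
K(92, 77) - 1*(-692) = 92 - 1*(-692) = 92 + 692 = 784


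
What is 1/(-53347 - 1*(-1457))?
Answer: -1/51890 ≈ -1.9272e-5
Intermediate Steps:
1/(-53347 - 1*(-1457)) = 1/(-53347 + 1457) = 1/(-51890) = -1/51890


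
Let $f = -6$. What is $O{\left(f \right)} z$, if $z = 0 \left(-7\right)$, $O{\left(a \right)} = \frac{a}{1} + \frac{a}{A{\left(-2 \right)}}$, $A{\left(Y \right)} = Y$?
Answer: $0$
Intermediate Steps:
$O{\left(a \right)} = \frac{a}{2}$ ($O{\left(a \right)} = \frac{a}{1} + \frac{a}{-2} = a 1 + a \left(- \frac{1}{2}\right) = a - \frac{a}{2} = \frac{a}{2}$)
$z = 0$
$O{\left(f \right)} z = \frac{1}{2} \left(-6\right) 0 = \left(-3\right) 0 = 0$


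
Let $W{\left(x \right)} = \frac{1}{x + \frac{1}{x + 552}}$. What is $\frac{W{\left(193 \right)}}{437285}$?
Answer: $\frac{149}{12575092202} \approx 1.1849 \cdot 10^{-8}$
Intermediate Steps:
$W{\left(x \right)} = \frac{1}{x + \frac{1}{552 + x}}$
$\frac{W{\left(193 \right)}}{437285} = \frac{\frac{1}{1 + 193^{2} + 552 \cdot 193} \left(552 + 193\right)}{437285} = \frac{1}{1 + 37249 + 106536} \cdot 745 \cdot \frac{1}{437285} = \frac{1}{143786} \cdot 745 \cdot \frac{1}{437285} = \frac{745}{143786} \cdot \frac{1}{437285} = \frac{149}{12575092202}$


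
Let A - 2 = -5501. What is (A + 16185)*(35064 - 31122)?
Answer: 42124212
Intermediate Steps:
A = -5499 (A = 2 - 5501 = -5499)
(A + 16185)*(35064 - 31122) = (-5499 + 16185)*(35064 - 31122) = 10686*3942 = 42124212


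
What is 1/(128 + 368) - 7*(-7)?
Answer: 24305/496 ≈ 49.002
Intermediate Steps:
1/(128 + 368) - 7*(-7) = 1/496 - 1*(-49) = 1/496 + 49 = 24305/496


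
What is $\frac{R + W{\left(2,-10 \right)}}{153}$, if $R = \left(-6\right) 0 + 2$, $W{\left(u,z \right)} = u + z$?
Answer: $- \frac{2}{51} \approx -0.039216$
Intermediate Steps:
$R = 2$ ($R = 0 + 2 = 2$)
$\frac{R + W{\left(2,-10 \right)}}{153} = \frac{2 + \left(2 - 10\right)}{153} = \left(2 - 8\right) \frac{1}{153} = \left(-6\right) \frac{1}{153} = - \frac{2}{51}$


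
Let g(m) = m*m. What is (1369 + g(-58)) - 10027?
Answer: -5294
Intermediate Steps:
g(m) = m²
(1369 + g(-58)) - 10027 = (1369 + (-58)²) - 10027 = (1369 + 3364) - 10027 = 4733 - 10027 = -5294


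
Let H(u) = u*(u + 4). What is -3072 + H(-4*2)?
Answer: -3040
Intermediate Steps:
H(u) = u*(4 + u)
-3072 + H(-4*2) = -3072 + (-4*2)*(4 - 4*2) = -3072 - 8*(4 - 8) = -3072 - 8*(-4) = -3072 + 32 = -3040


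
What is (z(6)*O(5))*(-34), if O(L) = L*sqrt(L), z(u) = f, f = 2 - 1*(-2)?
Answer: -680*sqrt(5) ≈ -1520.5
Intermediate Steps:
f = 4 (f = 2 + 2 = 4)
z(u) = 4
O(L) = L**(3/2)
(z(6)*O(5))*(-34) = (4*5**(3/2))*(-34) = (4*(5*sqrt(5)))*(-34) = (20*sqrt(5))*(-34) = -680*sqrt(5)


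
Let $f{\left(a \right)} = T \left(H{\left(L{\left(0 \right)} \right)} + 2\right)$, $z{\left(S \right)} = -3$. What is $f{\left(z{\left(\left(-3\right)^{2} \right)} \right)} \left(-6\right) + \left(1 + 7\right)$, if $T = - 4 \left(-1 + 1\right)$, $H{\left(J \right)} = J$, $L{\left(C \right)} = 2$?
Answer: $8$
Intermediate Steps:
$T = 0$ ($T = \left(-4\right) 0 = 0$)
$f{\left(a \right)} = 0$ ($f{\left(a \right)} = 0 \left(2 + 2\right) = 0 \cdot 4 = 0$)
$f{\left(z{\left(\left(-3\right)^{2} \right)} \right)} \left(-6\right) + \left(1 + 7\right) = 0 \left(-6\right) + \left(1 + 7\right) = 0 + 8 = 8$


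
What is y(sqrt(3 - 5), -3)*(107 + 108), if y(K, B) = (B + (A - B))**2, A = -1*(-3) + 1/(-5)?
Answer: 8428/5 ≈ 1685.6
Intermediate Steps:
A = 14/5 (A = 3 - 1/5 = 14/5 ≈ 2.8000)
y(K, B) = 196/25 (y(K, B) = (B + (14/5 - B))**2 = (14/5)**2 = 196/25)
y(sqrt(3 - 5), -3)*(107 + 108) = 196*(107 + 108)/25 = (196/25)*215 = 8428/5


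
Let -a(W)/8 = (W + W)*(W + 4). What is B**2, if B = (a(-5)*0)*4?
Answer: 0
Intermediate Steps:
a(W) = -16*W*(4 + W) (a(W) = -8*(W + W)*(W + 4) = -8*2*W*(4 + W) = -16*W*(4 + W))
B = 0 (B = (-16*(-5)*(4 - 5)*0)*4 = (-16*(-5)*(-1)*0)*4 = -80*0*4 = 0*4 = 0)
B**2 = 0**2 = 0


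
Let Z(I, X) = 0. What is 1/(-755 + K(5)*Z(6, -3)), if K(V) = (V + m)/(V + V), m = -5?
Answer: -1/755 ≈ -0.0013245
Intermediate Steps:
K(V) = (-5 + V)/(2*V) (K(V) = (V - 5)/(V + V) = (-5 + V)/((2*V)) = (-5 + V)*(1/(2*V)) = (-5 + V)/(2*V))
1/(-755 + K(5)*Z(6, -3)) = 1/(-755 + ((1/2)*(-5 + 5)/5)*0) = 1/(-755 + ((1/2)*(1/5)*0)*0) = 1/(-755 + 0*0) = 1/(-755 + 0) = 1/(-755) = -1/755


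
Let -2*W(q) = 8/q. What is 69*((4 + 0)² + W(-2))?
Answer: 1242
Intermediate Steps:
W(q) = -4/q
69*((4 + 0)² + W(-2)) = 69*((4 + 0)² - 4/(-2)) = 69*(4² - 4*(-½)) = 69*(16 + 2) = 69*18 = 1242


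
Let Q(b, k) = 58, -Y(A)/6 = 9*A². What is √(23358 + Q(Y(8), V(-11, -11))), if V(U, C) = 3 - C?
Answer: 2*√5854 ≈ 153.02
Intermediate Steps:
Y(A) = -54*A²
√(23358 + Q(Y(8), V(-11, -11))) = √(23358 + 58) = √23416 = 2*√5854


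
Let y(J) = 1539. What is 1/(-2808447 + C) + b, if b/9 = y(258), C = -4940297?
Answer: 107327853143/7748744 ≈ 13851.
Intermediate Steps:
b = 13851 (b = 9*1539 = 13851)
1/(-2808447 + C) + b = 1/(-2808447 - 4940297) + 13851 = 1/(-7748744) + 13851 = -1/7748744 + 13851 = 107327853143/7748744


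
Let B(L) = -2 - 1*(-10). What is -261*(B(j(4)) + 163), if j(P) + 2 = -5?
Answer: -44631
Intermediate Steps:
j(P) = -7 (j(P) = -2 - 5 = -7)
B(L) = 8 (B(L) = -2 + 10 = 8)
-261*(B(j(4)) + 163) = -261*(8 + 163) = -261*171 = -44631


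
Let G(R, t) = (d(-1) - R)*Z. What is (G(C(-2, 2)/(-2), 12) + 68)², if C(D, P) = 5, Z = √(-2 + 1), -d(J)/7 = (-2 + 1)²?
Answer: 18415/4 - 612*I ≈ 4603.8 - 612.0*I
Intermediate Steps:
d(J) = -7 (d(J) = -7*(-2 + 1)² = -7*(-1)² = -7*1 = -7)
Z = I (Z = √(-1) = I ≈ 1.0*I)
G(R, t) = I*(-7 - R) (G(R, t) = (-7 - R)*I = I*(-7 - R))
(G(C(-2, 2)/(-2), 12) + 68)² = (I*(-7 - 5/(-2)) + 68)² = (I*(-7 - 5*(-1)/2) + 68)² = (I*(-7 - 1*(-5/2)) + 68)² = (I*(-7 + 5/2) + 68)² = (I*(-9/2) + 68)² = (-9*I/2 + 68)² = (68 - 9*I/2)²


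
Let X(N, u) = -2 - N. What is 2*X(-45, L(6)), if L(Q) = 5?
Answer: 86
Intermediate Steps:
2*X(-45, L(6)) = 2*(-2 - 1*(-45)) = 2*(-2 + 45) = 2*43 = 86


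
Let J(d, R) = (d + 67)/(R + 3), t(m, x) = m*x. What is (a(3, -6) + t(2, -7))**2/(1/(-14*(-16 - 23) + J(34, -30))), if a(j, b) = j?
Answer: 1771561/27 ≈ 65613.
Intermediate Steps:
J(d, R) = (67 + d)/(3 + R)
(a(3, -6) + t(2, -7))**2/(1/(-14*(-16 - 23) + J(34, -30))) = (3 + 2*(-7))**2/(1/(-14*(-16 - 23) + (67 + 34)/(3 - 30))) = (3 - 14)**2/(1/(-14*(-39) + 101/(-27))) = (-11)**2/(1/(546 - 1/27*101)) = 121/(1/(546 - 101/27)) = 121/(1/(14641/27)) = 121/(27/14641) = 121*(14641/27) = 1771561/27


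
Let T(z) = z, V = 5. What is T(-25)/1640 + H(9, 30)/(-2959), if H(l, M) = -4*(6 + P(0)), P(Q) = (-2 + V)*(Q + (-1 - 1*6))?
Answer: -34475/970552 ≈ -0.035521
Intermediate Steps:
P(Q) = -21 + 3*Q (P(Q) = (-2 + 5)*(Q + (-1 - 1*6)) = 3*(Q + (-1 - 6)) = 3*(Q - 7) = 3*(-7 + Q) = -21 + 3*Q)
H(l, M) = 60 (H(l, M) = -4*(6 + (-21 + 3*0)) = -4*(6 + (-21 + 0)) = -4*(6 - 21) = -4*(-15) = 60)
T(-25)/1640 + H(9, 30)/(-2959) = -25/1640 + 60/(-2959) = -25*1/1640 + 60*(-1/2959) = -5/328 - 60/2959 = -34475/970552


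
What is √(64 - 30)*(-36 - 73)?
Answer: -109*√34 ≈ -635.57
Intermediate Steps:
√(64 - 30)*(-36 - 73) = √34*(-109) = -109*√34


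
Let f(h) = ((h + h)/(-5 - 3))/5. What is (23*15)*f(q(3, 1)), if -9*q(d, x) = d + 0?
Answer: 23/4 ≈ 5.7500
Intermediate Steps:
q(d, x) = -d/9 (q(d, x) = -(d + 0)/9 = -d/9)
f(h) = -h/20 (f(h) = ((2*h)/(-8))*(⅕) = ((2*h)*(-⅛))*(⅕) = -h/4*(⅕) = -h/20)
(23*15)*f(q(3, 1)) = (23*15)*(-(-1)*3/180) = 345*(-1/20*(-⅓)) = 345*(1/60) = 23/4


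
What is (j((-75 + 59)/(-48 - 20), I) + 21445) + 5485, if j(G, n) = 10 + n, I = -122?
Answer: 26818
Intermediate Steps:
(j((-75 + 59)/(-48 - 20), I) + 21445) + 5485 = ((10 - 122) + 21445) + 5485 = (-112 + 21445) + 5485 = 21333 + 5485 = 26818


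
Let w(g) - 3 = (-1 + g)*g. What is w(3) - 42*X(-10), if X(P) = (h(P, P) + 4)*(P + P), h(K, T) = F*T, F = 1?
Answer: -5031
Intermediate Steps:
w(g) = 3 + g*(-1 + g) (w(g) = 3 + (-1 + g)*g = 3 + g*(-1 + g))
h(K, T) = T (h(K, T) = 1*T = T)
X(P) = 2*P*(4 + P) (X(P) = (P + 4)*(P + P) = (4 + P)*(2*P) = 2*P*(4 + P))
w(3) - 42*X(-10) = (3 + 3² - 1*3) - 84*(-10)*(4 - 10) = (3 + 9 - 3) - 84*(-10)*(-6) = 9 - 42*120 = 9 - 5040 = -5031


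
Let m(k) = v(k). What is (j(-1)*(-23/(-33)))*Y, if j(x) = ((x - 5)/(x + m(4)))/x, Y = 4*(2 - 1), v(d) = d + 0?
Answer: 184/33 ≈ 5.5758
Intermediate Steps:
v(d) = d
m(k) = k
Y = 4 (Y = 4*1 = 4)
j(x) = (-5 + x)/(x*(4 + x)) (j(x) = ((x - 5)/(x + 4))/x = ((-5 + x)/(4 + x))/x = (-5 + x)/(x*(4 + x)))
(j(-1)*(-23/(-33)))*Y = (((-5 - 1)/((-1)*(4 - 1)))*(-23/(-33)))*4 = ((-1*(-6)/3)*(-23*(-1/33)))*4 = (-1*⅓*(-6)*(23/33))*4 = (2*(23/33))*4 = (46/33)*4 = 184/33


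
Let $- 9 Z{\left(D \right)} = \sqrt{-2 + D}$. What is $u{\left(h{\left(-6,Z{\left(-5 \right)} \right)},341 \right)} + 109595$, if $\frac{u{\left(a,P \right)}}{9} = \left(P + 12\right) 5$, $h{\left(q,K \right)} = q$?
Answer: $125480$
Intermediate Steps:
$Z{\left(D \right)} = - \frac{\sqrt{-2 + D}}{9}$
$u{\left(a,P \right)} = 540 + 45 P$ ($u{\left(a,P \right)} = 9 \left(P + 12\right) 5 = 9 \left(12 + P\right) 5 = 9 \left(60 + 5 P\right) = 540 + 45 P$)
$u{\left(h{\left(-6,Z{\left(-5 \right)} \right)},341 \right)} + 109595 = \left(540 + 45 \cdot 341\right) + 109595 = \left(540 + 15345\right) + 109595 = 15885 + 109595 = 125480$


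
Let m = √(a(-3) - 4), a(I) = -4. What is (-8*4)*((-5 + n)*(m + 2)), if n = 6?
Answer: -64 - 64*I*√2 ≈ -64.0 - 90.51*I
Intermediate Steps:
m = 2*I*√2 (m = √(-4 - 4) = √(-8) = 2*I*√2 ≈ 2.8284*I)
(-8*4)*((-5 + n)*(m + 2)) = (-8*4)*((-5 + 6)*(2*I*√2 + 2)) = -32*(2 + 2*I*√2) = -64 - 64*I*√2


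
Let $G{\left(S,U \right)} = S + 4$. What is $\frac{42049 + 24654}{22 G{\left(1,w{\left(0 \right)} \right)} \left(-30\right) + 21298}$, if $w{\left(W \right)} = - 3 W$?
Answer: $\frac{66703}{17998} \approx 3.7061$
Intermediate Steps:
$G{\left(S,U \right)} = 4 + S$
$\frac{42049 + 24654}{22 G{\left(1,w{\left(0 \right)} \right)} \left(-30\right) + 21298} = \frac{42049 + 24654}{22 \left(4 + 1\right) \left(-30\right) + 21298} = \frac{66703}{22 \cdot 5 \left(-30\right) + 21298} = \frac{66703}{110 \left(-30\right) + 21298} = \frac{66703}{-3300 + 21298} = \frac{66703}{17998}$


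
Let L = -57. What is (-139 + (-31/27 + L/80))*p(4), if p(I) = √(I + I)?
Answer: -304259*√2/1080 ≈ -398.41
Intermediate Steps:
p(I) = √2*√I (p(I) = √(2*I) = √2*√I)
(-139 + (-31/27 + L/80))*p(4) = (-139 + (-31/27 - 57/80))*(√2*√4) = (-139 + (-31*1/27 - 57*1/80))*(√2*2) = (-139 + (-31/27 - 57/80))*(2*√2) = (-139 - 4019/2160)*(2*√2) = -304259*√2/1080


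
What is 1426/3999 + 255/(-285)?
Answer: -1319/2451 ≈ -0.53815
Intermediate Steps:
1426/3999 + 255/(-285) = 1426*(1/3999) + 255*(-1/285) = 46/129 - 17/19 = -1319/2451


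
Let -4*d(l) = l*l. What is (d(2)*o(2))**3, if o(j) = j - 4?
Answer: 8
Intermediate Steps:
d(l) = -l**2/4 (d(l) = -l*l/4 = -l**2/4)
o(j) = -4 + j
(d(2)*o(2))**3 = ((-1/4*2**2)*(-4 + 2))**3 = (-1/4*4*(-2))**3 = (-1*(-2))**3 = 2**3 = 8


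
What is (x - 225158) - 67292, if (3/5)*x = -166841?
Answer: -1711555/3 ≈ -5.7052e+5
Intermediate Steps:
x = -834205/3 (x = (5/3)*(-166841) = -834205/3 ≈ -2.7807e+5)
(x - 225158) - 67292 = (-834205/3 - 225158) - 67292 = -1509679/3 - 67292 = -1711555/3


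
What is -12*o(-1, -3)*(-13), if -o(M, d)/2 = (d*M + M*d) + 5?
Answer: -3432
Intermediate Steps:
o(M, d) = -10 - 4*M*d (o(M, d) = -2*((d*M + M*d) + 5) = -2*((M*d + M*d) + 5) = -2*(2*M*d + 5) = -2*(5 + 2*M*d) = -10 - 4*M*d)
-12*o(-1, -3)*(-13) = -12*(-10 - 4*(-1)*(-3))*(-13) = -12*(-10 - 12)*(-13) = -12*(-22)*(-13) = 264*(-13) = -3432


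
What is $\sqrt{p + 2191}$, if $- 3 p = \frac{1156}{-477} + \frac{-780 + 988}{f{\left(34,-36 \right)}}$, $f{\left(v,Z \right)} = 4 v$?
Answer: $\frac{\sqrt{144090732021}}{8109} \approx 46.811$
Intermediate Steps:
$p = \frac{7250}{24327}$ ($p = - \frac{\frac{1156}{-477} + \frac{-780 + 988}{4 \cdot 34}}{3} = - \frac{1156 \left(- \frac{1}{477}\right) + \frac{208}{136}}{3} = - \frac{- \frac{1156}{477} + 208 \cdot \frac{1}{136}}{3} = - \frac{- \frac{1156}{477} + \frac{26}{17}}{3} = \left(- \frac{1}{3}\right) \left(- \frac{7250}{8109}\right) = \frac{7250}{24327} \approx 0.29802$)
$\sqrt{p + 2191} = \sqrt{\frac{7250}{24327} + 2191} = \sqrt{\frac{53307707}{24327}} = \frac{\sqrt{144090732021}}{8109}$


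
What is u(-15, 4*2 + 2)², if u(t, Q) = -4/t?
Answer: 16/225 ≈ 0.071111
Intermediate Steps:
u(-15, 4*2 + 2)² = (-4/(-15))² = (-4*(-1/15))² = (4/15)² = 16/225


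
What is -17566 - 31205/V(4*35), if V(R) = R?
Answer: -498089/28 ≈ -17789.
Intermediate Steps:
-17566 - 31205/V(4*35) = -17566 - 31205/(4*35) = -17566 - 31205/140 = -17566 - 31205*1/140 = -17566 - 6241/28 = -498089/28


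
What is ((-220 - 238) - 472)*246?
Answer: -228780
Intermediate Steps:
((-220 - 238) - 472)*246 = (-458 - 472)*246 = -930*246 = -228780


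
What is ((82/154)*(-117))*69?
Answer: -330993/77 ≈ -4298.6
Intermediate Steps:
((82/154)*(-117))*69 = ((82*(1/154))*(-117))*69 = ((41/77)*(-117))*69 = -4797/77*69 = -330993/77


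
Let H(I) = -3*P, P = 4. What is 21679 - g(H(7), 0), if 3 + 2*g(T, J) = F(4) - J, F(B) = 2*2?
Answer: 43357/2 ≈ 21679.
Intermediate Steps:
H(I) = -12 (H(I) = -3*4 = -12)
F(B) = 4
g(T, J) = 1/2 - J/2 (g(T, J) = -3/2 + (4 - J)/2 = -3/2 + (2 - J/2) = 1/2 - J/2)
21679 - g(H(7), 0) = 21679 - (1/2 - 1/2*0) = 21679 - (1/2 + 0) = 21679 - 1*1/2 = 21679 - 1/2 = 43357/2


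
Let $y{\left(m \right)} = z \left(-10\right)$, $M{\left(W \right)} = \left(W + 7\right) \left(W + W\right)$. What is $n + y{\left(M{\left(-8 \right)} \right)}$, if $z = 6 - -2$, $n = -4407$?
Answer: $-4487$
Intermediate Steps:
$z = 8$ ($z = 6 + 2 = 8$)
$M{\left(W \right)} = 2 W \left(7 + W\right)$ ($M{\left(W \right)} = \left(7 + W\right) 2 W = 2 W \left(7 + W\right)$)
$y{\left(m \right)} = -80$ ($y{\left(m \right)} = 8 \left(-10\right) = -80$)
$n + y{\left(M{\left(-8 \right)} \right)} = -4407 - 80 = -4487$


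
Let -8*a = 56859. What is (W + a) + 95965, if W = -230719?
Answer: -1134891/8 ≈ -1.4186e+5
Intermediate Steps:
a = -56859/8 (a = -⅛*56859 = -56859/8 ≈ -7107.4)
(W + a) + 95965 = (-230719 - 56859/8) + 95965 = -1902611/8 + 95965 = -1134891/8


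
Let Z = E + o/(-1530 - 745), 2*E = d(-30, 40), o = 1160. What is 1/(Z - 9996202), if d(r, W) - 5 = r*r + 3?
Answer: -455/4548065572 ≈ -1.0004e-7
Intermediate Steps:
d(r, W) = 8 + r² (d(r, W) = 5 + (r*r + 3) = 5 + (r² + 3) = 5 + (3 + r²) = 8 + r²)
E = 454 (E = (8 + (-30)²)/2 = (8 + 900)/2 = (½)*908 = 454)
Z = 206338/455 (Z = 454 + 1160/(-1530 - 745) = 454 + 1160/(-2275) = 454 - 1/2275*1160 = 454 - 232/455 = 206338/455 ≈ 453.49)
1/(Z - 9996202) = 1/(206338/455 - 9996202) = 1/(-4548065572/455) = -455/4548065572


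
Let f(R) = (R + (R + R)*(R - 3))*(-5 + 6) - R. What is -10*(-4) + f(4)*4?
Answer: 72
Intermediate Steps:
f(R) = 2*R*(-3 + R) (f(R) = (R + (2*R)*(-3 + R))*1 - R = (R + 2*R*(-3 + R))*1 - R = (R + 2*R*(-3 + R)) - R = 2*R*(-3 + R))
-10*(-4) + f(4)*4 = -10*(-4) + (2*4*(-3 + 4))*4 = 40 + (2*4*1)*4 = 40 + 8*4 = 40 + 32 = 72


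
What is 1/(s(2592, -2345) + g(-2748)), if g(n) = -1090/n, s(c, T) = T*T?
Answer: 1374/7555660895 ≈ 1.8185e-7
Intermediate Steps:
s(c, T) = T²
1/(s(2592, -2345) + g(-2748)) = 1/((-2345)² - 1090/(-2748)) = 1/(5499025 - 1090*(-1/2748)) = 1/(5499025 + 545/1374) = 1/(7555660895/1374) = 1374/7555660895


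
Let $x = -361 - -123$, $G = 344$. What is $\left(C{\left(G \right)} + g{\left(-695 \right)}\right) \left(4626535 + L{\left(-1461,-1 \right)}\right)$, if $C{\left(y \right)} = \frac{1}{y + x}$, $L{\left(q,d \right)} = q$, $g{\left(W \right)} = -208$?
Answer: $- \frac{50984503239}{53} \approx -9.6197 \cdot 10^{8}$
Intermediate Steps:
$x = -238$ ($x = -361 + 123 = -238$)
$C{\left(y \right)} = \frac{1}{-238 + y}$ ($C{\left(y \right)} = \frac{1}{y - 238} = \frac{1}{-238 + y}$)
$\left(C{\left(G \right)} + g{\left(-695 \right)}\right) \left(4626535 + L{\left(-1461,-1 \right)}\right) = \left(\frac{1}{-238 + 344} - 208\right) \left(4626535 - 1461\right) = \left(\frac{1}{106} - 208\right) 4625074 = \left(- \frac{22047}{106}\right) 4625074 = - \frac{50984503239}{53}$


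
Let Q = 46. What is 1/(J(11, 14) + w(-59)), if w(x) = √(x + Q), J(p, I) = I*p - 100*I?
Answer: -1246/1552529 - I*√13/1552529 ≈ -0.00080256 - 2.3224e-6*I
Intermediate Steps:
J(p, I) = -100*I + I*p
w(x) = √(46 + x) (w(x) = √(x + 46) = √(46 + x))
1/(J(11, 14) + w(-59)) = 1/(14*(-100 + 11) + √(46 - 59)) = 1/(14*(-89) + √(-13)) = 1/(-1246 + I*√13)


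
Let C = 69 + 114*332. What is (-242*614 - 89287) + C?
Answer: -199958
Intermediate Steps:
C = 37917 (C = 69 + 37848 = 37917)
(-242*614 - 89287) + C = (-242*614 - 89287) + 37917 = (-148588 - 89287) + 37917 = -237875 + 37917 = -199958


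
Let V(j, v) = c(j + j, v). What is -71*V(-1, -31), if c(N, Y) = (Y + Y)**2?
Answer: -272924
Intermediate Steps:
c(N, Y) = 4*Y**2 (c(N, Y) = (2*Y)**2 = 4*Y**2)
V(j, v) = 4*v**2
-71*V(-1, -31) = -284*(-31)**2 = -284*961 = -71*3844 = -272924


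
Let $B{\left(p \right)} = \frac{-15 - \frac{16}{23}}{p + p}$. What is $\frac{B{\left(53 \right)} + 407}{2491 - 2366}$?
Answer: $\frac{198381}{60950} \approx 3.2548$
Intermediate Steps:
$B{\left(p \right)} = - \frac{361}{46 p}$ ($B{\left(p \right)} = \frac{-15 - \frac{16}{23}}{2 p} = \left(-15 - \frac{16}{23}\right) \frac{1}{2 p} = - \frac{361 \frac{1}{2 p}}{23} = - \frac{361}{46 p}$)
$\frac{B{\left(53 \right)} + 407}{2491 - 2366} = \frac{- \frac{361}{46 \cdot 53} + 407}{2491 - 2366} = \frac{\left(- \frac{361}{46}\right) \frac{1}{53} + 407}{125} = \left(- \frac{361}{2438} + 407\right) \frac{1}{125} = \frac{991905}{2438} \cdot \frac{1}{125} = \frac{198381}{60950}$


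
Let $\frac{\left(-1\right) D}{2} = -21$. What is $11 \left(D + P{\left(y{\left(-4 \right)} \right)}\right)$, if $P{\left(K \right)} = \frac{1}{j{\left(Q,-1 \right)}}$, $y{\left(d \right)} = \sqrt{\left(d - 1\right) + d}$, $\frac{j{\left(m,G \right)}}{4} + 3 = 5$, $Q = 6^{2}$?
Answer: $\frac{3707}{8} \approx 463.38$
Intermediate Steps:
$D = 42$ ($D = \left(-2\right) \left(-21\right) = 42$)
$Q = 36$
$j{\left(m,G \right)} = 8$ ($j{\left(m,G \right)} = -12 + 4 \cdot 5 = -12 + 20 = 8$)
$y{\left(d \right)} = \sqrt{-1 + 2 d}$ ($y{\left(d \right)} = \sqrt{\left(-1 + d\right) + d} = \sqrt{-1 + 2 d}$)
$P{\left(K \right)} = \frac{1}{8}$
$11 \left(D + P{\left(y{\left(-4 \right)} \right)}\right) = 11 \left(42 + \frac{1}{8}\right) = 11 \cdot \frac{337}{8} = \frac{3707}{8}$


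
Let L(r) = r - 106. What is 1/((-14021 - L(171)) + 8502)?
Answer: -1/5584 ≈ -0.00017908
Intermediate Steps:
L(r) = -106 + r
1/((-14021 - L(171)) + 8502) = 1/((-14021 - (-106 + 171)) + 8502) = 1/((-14021 - 1*65) + 8502) = 1/((-14021 - 65) + 8502) = 1/(-14086 + 8502) = 1/(-5584) = -1/5584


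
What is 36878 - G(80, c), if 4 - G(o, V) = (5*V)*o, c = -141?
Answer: -19526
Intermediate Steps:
G(o, V) = 4 - 5*V*o
36878 - G(80, c) = 36878 - (4 - 5*(-141)*80) = 36878 - (4 + 56400) = 36878 - 1*56404 = 36878 - 56404 = -19526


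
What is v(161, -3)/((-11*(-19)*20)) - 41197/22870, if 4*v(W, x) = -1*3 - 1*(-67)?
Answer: -8591877/4779830 ≈ -1.7975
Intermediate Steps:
v(W, x) = 16 (v(W, x) = (-1*3 - 1*(-67))/4 = (-3 + 67)/4 = (1/4)*64 = 16)
v(161, -3)/((-11*(-19)*20)) - 41197/22870 = 16/((-11*(-19)*20)) - 41197/22870 = 16/((209*20)) - 41197*1/22870 = 16/4180 - 41197/22870 = 16*(1/4180) - 41197/22870 = 4/1045 - 41197/22870 = -8591877/4779830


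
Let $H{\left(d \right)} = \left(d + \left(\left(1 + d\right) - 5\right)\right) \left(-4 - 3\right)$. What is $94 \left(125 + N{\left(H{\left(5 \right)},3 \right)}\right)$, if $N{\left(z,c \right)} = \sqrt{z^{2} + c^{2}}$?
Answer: $11750 + 282 \sqrt{197} \approx 15708.0$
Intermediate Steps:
$H{\left(d \right)} = 28 - 14 d$ ($H{\left(d \right)} = \left(d + \left(-4 + d\right)\right) \left(-7\right) = \left(-4 + 2 d\right) \left(-7\right) = 28 - 14 d$)
$N{\left(z,c \right)} = \sqrt{c^{2} + z^{2}}$
$94 \left(125 + N{\left(H{\left(5 \right)},3 \right)}\right) = 94 \left(125 + \sqrt{3^{2} + \left(28 - 70\right)^{2}}\right) = 94 \left(125 + \sqrt{9 + \left(28 - 70\right)^{2}}\right) = 94 \left(125 + \sqrt{9 + \left(-42\right)^{2}}\right) = 94 \left(125 + \sqrt{9 + 1764}\right) = 94 \left(125 + \sqrt{1773}\right) = 94 \left(125 + 3 \sqrt{197}\right) = 11750 + 282 \sqrt{197}$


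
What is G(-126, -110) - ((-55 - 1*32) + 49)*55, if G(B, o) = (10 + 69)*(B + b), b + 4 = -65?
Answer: -13315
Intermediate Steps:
b = -69 (b = -4 - 65 = -69)
G(B, o) = -5451 + 79*B (G(B, o) = (10 + 69)*(B - 69) = 79*(-69 + B) = -5451 + 79*B)
G(-126, -110) - ((-55 - 1*32) + 49)*55 = (-5451 + 79*(-126)) - ((-55 - 1*32) + 49)*55 = (-5451 - 9954) - ((-55 - 32) + 49)*55 = -15405 - (-87 + 49)*55 = -15405 - (-38)*55 = -15405 - 1*(-2090) = -15405 + 2090 = -13315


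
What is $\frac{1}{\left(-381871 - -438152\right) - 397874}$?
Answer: $- \frac{1}{341593} \approx -2.9275 \cdot 10^{-6}$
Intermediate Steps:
$\frac{1}{\left(-381871 - -438152\right) - 397874} = \frac{1}{\left(-381871 + 438152\right) - 397874} = \frac{1}{56281 - 397874} = \frac{1}{-341593} = - \frac{1}{341593}$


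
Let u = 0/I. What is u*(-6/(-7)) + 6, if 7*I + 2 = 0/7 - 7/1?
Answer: 6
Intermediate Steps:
I = -9/7 (I = -2/7 + (0/7 - 7/1)/7 = -2/7 + (0*(⅐) - 7*1)/7 = -2/7 + (0 - 7)/7 = -2/7 + (⅐)*(-7) = -2/7 - 1 = -9/7 ≈ -1.2857)
u = 0 (u = 0/(-9/7) = 0*(-7/9) = 0)
u*(-6/(-7)) + 6 = 0*(-6/(-7)) + 6 = 0*(-6*(-⅐)) + 6 = 0*(6/7) + 6 = 0 + 6 = 6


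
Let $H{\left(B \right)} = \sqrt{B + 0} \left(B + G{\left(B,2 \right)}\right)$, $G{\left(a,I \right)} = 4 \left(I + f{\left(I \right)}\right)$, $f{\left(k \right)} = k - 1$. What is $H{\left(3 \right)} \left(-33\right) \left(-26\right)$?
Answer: $12870 \sqrt{3} \approx 22292.0$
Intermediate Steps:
$f{\left(k \right)} = -1 + k$ ($f{\left(k \right)} = k - 1 = -1 + k$)
$G{\left(a,I \right)} = -4 + 8 I$ ($G{\left(a,I \right)} = 4 \left(I + \left(-1 + I\right)\right) = 4 \left(-1 + 2 I\right) = -4 + 8 I$)
$H{\left(B \right)} = \sqrt{B} \left(12 + B\right)$ ($H{\left(B \right)} = \sqrt{B + 0} \left(B + \left(-4 + 8 \cdot 2\right)\right) = \sqrt{B} \left(B + \left(-4 + 16\right)\right) = \sqrt{B} \left(B + 12\right) = \sqrt{B} \left(12 + B\right)$)
$H{\left(3 \right)} \left(-33\right) \left(-26\right) = \sqrt{3} \left(12 + 3\right) \left(-33\right) \left(-26\right) = \sqrt{3} \cdot 15 \left(-33\right) \left(-26\right) = 15 \sqrt{3} \left(-33\right) \left(-26\right) = - 495 \sqrt{3} \left(-26\right) = 12870 \sqrt{3}$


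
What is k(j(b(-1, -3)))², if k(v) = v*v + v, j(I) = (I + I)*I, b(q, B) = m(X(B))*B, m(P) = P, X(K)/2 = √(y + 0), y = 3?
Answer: 2196984384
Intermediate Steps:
X(K) = 2*√3 (X(K) = 2*√(3 + 0) = 2*√3)
b(q, B) = 2*B*√3 (b(q, B) = (2*√3)*B = 2*B*√3)
j(I) = 2*I² (j(I) = (2*I)*I = 2*I²)
k(v) = v + v² (k(v) = v² + v = v + v²)
k(j(b(-1, -3)))² = ((2*(2*(-3)*√3)²)*(1 + 2*(2*(-3)*√3)²))² = ((2*(-6*√3)²)*(1 + 2*(-6*√3)²))² = ((2*108)*(1 + 2*108))² = (216*(1 + 216))² = (216*217)² = 46872² = 2196984384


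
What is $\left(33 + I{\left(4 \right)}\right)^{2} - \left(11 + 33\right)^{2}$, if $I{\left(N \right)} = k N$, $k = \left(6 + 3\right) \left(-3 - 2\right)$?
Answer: $19673$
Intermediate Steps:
$k = -45$ ($k = 9 \left(-5\right) = -45$)
$I{\left(N \right)} = - 45 N$
$\left(33 + I{\left(4 \right)}\right)^{2} - \left(11 + 33\right)^{2} = \left(33 - 180\right)^{2} - \left(11 + 33\right)^{2} = \left(33 - 180\right)^{2} - 44^{2} = \left(-147\right)^{2} - 1936 = 21609 - 1936 = 19673$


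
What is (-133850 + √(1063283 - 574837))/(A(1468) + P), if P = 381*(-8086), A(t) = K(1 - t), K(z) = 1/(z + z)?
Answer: 78543180/1807793489 - 2934*√488446/9038967445 ≈ 0.043220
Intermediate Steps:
K(z) = 1/(2*z)
A(t) = 1/(2*(1 - t))
P = -3080766
(-133850 + √(1063283 - 574837))/(A(1468) + P) = (-133850 + √(1063283 - 574837))/(-1/(-2 + 2*1468) - 3080766) = (-133850 + √488446)/(-1/(-2 + 2936) - 3080766) = (-133850 + √488446)/(-1/2934 - 3080766) = (-133850 + √488446)/(-9038967445/2934) = (-133850 + √488446)*(-2934/9038967445) = 78543180/1807793489 - 2934*√488446/9038967445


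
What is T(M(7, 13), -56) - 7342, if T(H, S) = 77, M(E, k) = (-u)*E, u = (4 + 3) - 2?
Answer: -7265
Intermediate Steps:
u = 5 (u = 7 - 2 = 5)
M(E, k) = -5*E (M(E, k) = (-1*5)*E = -5*E)
T(M(7, 13), -56) - 7342 = 77 - 7342 = -7265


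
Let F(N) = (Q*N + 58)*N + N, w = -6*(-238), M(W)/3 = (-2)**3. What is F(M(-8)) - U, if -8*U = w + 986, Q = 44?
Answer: 96919/4 ≈ 24230.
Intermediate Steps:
M(W) = -24 (M(W) = 3*(-2)**3 = 3*(-8) = -24)
w = 1428
F(N) = N + N*(58 + 44*N) (F(N) = (44*N + 58)*N + N = (58 + 44*N)*N + N = N*(58 + 44*N) + N = N + N*(58 + 44*N))
U = -1207/4 (U = -(1428 + 986)/8 = -1/8*2414 = -1207/4 ≈ -301.75)
F(M(-8)) - U = -24*(59 + 44*(-24)) - 1*(-1207/4) = -24*(59 - 1056) + 1207/4 = -24*(-997) + 1207/4 = 23928 + 1207/4 = 96919/4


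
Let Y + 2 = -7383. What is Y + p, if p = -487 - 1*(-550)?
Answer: -7322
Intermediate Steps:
Y = -7385 (Y = -2 - 7383 = -7385)
p = 63 (p = -487 + 550 = 63)
Y + p = -7385 + 63 = -7322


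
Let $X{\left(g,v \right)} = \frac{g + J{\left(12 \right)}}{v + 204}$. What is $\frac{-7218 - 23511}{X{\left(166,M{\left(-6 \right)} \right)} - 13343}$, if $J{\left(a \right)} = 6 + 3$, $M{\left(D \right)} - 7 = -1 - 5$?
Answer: $\frac{1259889}{547028} \approx 2.3032$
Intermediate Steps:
$M{\left(D \right)} = 1$ ($M{\left(D \right)} = 7 - 6 = 1$)
$J{\left(a \right)} = 9$
$X{\left(g,v \right)} = \frac{9 + g}{204 + v}$ ($X{\left(g,v \right)} = \frac{g + 9}{v + 204} = \frac{9 + g}{204 + v}$)
$\frac{-7218 - 23511}{X{\left(166,M{\left(-6 \right)} \right)} - 13343} = \frac{-7218 - 23511}{\frac{9 + 166}{204 + 1} - 13343} = - \frac{30729}{\frac{1}{205} \cdot 175 - 13343} = - \frac{30729}{\frac{35}{41} - 13343} = - \frac{30729}{- \frac{547028}{41}} = \left(-30729\right) \left(- \frac{41}{547028}\right) = \frac{1259889}{547028}$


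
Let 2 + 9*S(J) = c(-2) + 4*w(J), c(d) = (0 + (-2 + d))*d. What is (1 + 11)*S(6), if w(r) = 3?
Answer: 24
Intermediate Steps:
c(d) = d*(-2 + d) (c(d) = (-2 + d)*d = d*(-2 + d))
S(J) = 2 (S(J) = -2/9 + (-2*(-2 - 2) + 4*3)/9 = -2/9 + (-2*(-4) + 12)/9 = -2/9 + (8 + 12)/9 = -2/9 + (⅑)*20 = -2/9 + 20/9 = 2)
(1 + 11)*S(6) = (1 + 11)*2 = 12*2 = 24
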